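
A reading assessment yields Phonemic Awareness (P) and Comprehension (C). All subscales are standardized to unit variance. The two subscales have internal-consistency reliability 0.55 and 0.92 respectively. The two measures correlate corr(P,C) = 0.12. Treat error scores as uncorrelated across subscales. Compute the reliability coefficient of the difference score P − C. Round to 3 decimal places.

Var(P−C) = 1 + 1 − 2·0.12 = 2 − 0.24 = 1.76.
With uncorrelated errors the cross-covariances are all true-score covariance, so they carry over unchanged; only the diagonal terms shrink to ρᵢσᵢ².
True-score variance = [0.55 + 0.92] − 0.24 = 1.47 − 0.24 = 1.23.
Reliability = 1.23 / 1.76 = 0.699.

0.699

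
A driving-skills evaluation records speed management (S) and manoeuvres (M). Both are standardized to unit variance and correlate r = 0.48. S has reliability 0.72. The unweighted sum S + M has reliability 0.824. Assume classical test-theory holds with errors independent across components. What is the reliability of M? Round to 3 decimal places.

0.759

Var(S+M) = 2 + 2·0.48 = 2.960.
True-score variance = ρ_S + ρ_M + 2·0.48, so 0.824 = (0.72 + ρ_M + 0.96) / 2.960.
ρ_M = 0.824·2.960 − 0.72 − 0.96 = 0.759.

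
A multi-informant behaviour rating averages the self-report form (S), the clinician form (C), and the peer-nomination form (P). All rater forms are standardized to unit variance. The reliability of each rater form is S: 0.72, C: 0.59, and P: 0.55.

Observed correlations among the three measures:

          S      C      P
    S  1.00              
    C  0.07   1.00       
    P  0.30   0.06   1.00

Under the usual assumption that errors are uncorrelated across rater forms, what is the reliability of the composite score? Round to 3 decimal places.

0.705

Var(S+C+P) = 3 + 2·[0.07 + 0.30 + 0.06] = 3 + 0.86 = 3.86.
With uncorrelated errors the cross-covariances are all true-score covariance, so they carry over unchanged; only the diagonal terms shrink to ρᵢσᵢ².
True-score variance = [0.72 + 0.59 + 0.55] + 0.86 = 1.86 + 0.86 = 2.72.
Reliability = 2.72 / 3.86 = 0.705.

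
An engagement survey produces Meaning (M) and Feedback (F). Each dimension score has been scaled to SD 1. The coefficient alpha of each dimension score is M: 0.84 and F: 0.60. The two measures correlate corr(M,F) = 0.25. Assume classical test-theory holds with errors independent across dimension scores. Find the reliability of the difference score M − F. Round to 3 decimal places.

Var(M−F) = 1 + 1 − 2·0.25 = 2 − 0.5 = 1.5.
With uncorrelated errors the cross-covariances are all true-score covariance, so they carry over unchanged; only the diagonal terms shrink to ρᵢσᵢ².
True-score variance = [0.84 + 0.60] − 0.5 = 1.44 − 0.5 = 0.94.
Reliability = 0.94 / 1.5 = 0.627.

0.627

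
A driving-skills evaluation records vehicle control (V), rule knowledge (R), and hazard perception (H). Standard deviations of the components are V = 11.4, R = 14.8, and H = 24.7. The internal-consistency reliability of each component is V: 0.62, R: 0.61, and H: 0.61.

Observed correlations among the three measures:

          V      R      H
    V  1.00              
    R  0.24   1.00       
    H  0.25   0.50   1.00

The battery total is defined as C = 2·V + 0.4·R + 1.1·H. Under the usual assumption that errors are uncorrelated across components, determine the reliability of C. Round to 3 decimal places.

Var(C) = 2²·11.4² + 0.4²·14.8² + 1.1²·24.7² + 2·[0.8·11.4·14.8·0.24 + 2.2·11.4·24.7·0.25 + 0.44·14.8·24.7·0.50] = 1293.1 + 535.373 = 1828.47.
Because errors are independent across components, Cov(Tᵢ,Tⱼ) = Cov(Xᵢ,Xⱼ); the off-diagonal part of the true-score variance is the same as above.
True-score variance = [2²·11.4²·0.62 + 0.4²·14.8²·0.61 + 1.1²·24.7²·0.61] + 535.373 = 793.987 + 535.373 = 1329.36.
Reliability = 1329.36 / 1828.47 = 0.727.

0.727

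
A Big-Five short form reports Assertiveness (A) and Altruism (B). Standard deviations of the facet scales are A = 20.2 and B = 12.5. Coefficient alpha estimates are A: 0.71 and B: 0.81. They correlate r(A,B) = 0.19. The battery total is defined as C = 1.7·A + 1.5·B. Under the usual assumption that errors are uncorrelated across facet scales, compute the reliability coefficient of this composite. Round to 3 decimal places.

Var(C) = 1.7²·20.2² + 1.5²·12.5² + 2·[2.55·20.2·12.5·0.19] = 1530.8 + 244.673 = 1775.47.
With uncorrelated errors the cross-covariances are all true-score covariance, so they carry over unchanged; only the diagonal terms shrink to ρᵢσᵢ².
True-score variance = [1.7²·20.2²·0.71 + 1.5²·12.5²·0.81] + 244.673 = 1122.02 + 244.673 = 1366.7.
Reliability = 1366.7 / 1775.47 = 0.770.

0.770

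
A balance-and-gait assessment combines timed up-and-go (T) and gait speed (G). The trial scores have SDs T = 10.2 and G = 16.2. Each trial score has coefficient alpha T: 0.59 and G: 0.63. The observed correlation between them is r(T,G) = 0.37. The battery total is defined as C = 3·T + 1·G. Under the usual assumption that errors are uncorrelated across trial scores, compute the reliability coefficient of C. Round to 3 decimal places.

0.693

Var(C) = 3²·10.2² + 16.2² + 2·[3·10.2·16.2·0.37] = 1198.8 + 366.833 = 1565.63.
Because errors are independent across components, Cov(Tᵢ,Tⱼ) = Cov(Xᵢ,Xⱼ); the off-diagonal part of the true-score variance is the same as above.
True-score variance = [3²·10.2²·0.59 + 16.2²·0.63] + 366.833 = 717.79 + 366.833 = 1084.62.
Reliability = 1084.62 / 1565.63 = 0.693.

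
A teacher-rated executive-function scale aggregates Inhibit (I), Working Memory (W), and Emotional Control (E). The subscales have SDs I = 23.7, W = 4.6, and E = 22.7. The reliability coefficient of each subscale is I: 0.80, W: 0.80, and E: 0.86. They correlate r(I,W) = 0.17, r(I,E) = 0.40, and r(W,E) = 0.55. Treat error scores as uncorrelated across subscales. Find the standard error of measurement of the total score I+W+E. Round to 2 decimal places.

Var(total) = 1098.14 + 582.321 = 1680.46.
True-score variance = 909.429 + 582.321 = 1491.75, so reliability = 0.8877.
Error variance = 1680.46 − 1491.75 = 188.711; SEM = √188.711 = 13.74.

13.74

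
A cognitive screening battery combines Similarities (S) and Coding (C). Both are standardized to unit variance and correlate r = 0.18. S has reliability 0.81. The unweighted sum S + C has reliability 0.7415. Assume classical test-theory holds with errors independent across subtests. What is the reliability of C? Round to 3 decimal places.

Var(S+C) = 2 + 2·0.18 = 2.360.
True-score variance = ρ_S + ρ_C + 2·0.18, so 0.7415 = (0.81 + ρ_C + 0.36) / 2.360.
ρ_C = 0.7415·2.360 − 0.81 − 0.36 = 0.580.

0.580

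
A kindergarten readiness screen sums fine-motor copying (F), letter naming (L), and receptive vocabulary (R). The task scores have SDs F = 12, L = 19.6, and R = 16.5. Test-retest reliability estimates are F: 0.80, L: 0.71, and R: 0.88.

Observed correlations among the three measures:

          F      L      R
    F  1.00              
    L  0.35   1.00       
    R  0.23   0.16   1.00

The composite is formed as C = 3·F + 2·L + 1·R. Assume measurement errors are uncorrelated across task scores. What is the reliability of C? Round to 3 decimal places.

Var(C) = 3²·12² + 2²·19.6² + 16.5² + 2·[6·12·19.6·0.35 + 3·12·16.5·0.23 + 2·19.6·16.5·0.16] = 3104.89 + 1468.06 = 4572.95.
With uncorrelated errors the cross-covariances are all true-score covariance, so they carry over unchanged; only the diagonal terms shrink to ρᵢσᵢ².
True-score variance = [3²·12²·0.80 + 2²·19.6²·0.71 + 16.5²·0.88] + 1468.06 = 2367.39 + 1468.06 = 3835.45.
Reliability = 3835.45 / 4572.95 = 0.839.

0.839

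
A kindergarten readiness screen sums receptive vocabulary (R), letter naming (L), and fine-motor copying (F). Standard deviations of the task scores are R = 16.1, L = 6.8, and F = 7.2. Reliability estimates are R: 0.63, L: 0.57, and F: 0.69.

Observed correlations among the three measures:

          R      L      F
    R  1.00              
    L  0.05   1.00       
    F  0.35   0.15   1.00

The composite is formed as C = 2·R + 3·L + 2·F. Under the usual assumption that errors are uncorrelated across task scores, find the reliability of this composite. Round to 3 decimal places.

Var(C) = 2²·16.1² + 3²·6.8² + 2²·7.2² + 2·[6·16.1·6.8·0.05 + 4·16.1·7.2·0.35 + 6·6.8·7.2·0.15] = 1660.36 + 478.392 = 2138.75.
Because errors are independent across components, Cov(Tᵢ,Tⱼ) = Cov(Xᵢ,Xⱼ); the off-diagonal part of the true-score variance is the same as above.
True-score variance = [2²·16.1²·0.63 + 3²·6.8²·0.57 + 2²·7.2²·0.69] + 478.392 = 1033.5 + 478.392 = 1511.89.
Reliability = 1511.89 / 2138.75 = 0.707.

0.707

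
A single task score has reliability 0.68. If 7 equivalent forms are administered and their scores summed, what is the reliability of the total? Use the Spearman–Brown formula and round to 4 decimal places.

ρ_k = kρ / (1 + (k−1)ρ) = 7·0.68 / (1 + 6·0.68) = 4.760 / 5.080 = 0.9370.

0.9370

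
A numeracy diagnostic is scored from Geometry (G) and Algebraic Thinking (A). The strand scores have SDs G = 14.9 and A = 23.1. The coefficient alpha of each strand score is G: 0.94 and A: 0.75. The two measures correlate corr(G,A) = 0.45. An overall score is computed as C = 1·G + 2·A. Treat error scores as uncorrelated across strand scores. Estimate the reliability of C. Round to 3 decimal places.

0.816

Var(C) = 14.9² + 2²·23.1² + 2·[2·14.9·23.1·0.45] = 2356.45 + 619.542 = 2975.99.
Because errors are independent across components, Cov(Tᵢ,Tⱼ) = Cov(Xᵢ,Xⱼ); the off-diagonal part of the true-score variance is the same as above.
True-score variance = [14.9²·0.94 + 2²·23.1²·0.75] + 619.542 = 1809.52 + 619.542 = 2429.06.
Reliability = 2429.06 / 2975.99 = 0.816.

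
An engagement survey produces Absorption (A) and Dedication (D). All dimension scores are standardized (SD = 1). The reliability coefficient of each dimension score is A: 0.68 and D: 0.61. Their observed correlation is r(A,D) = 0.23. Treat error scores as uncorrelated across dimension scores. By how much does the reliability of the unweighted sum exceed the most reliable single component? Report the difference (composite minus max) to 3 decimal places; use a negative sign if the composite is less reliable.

Var(sum) = 2 + 0.46 = 2.46; true-score variance = 1.29 + 0.46 = 1.75; composite reliability = 0.7114.
Max component reliability = 0.6800.
Difference = 0.7114 − 0.6800 = 0.031.

0.031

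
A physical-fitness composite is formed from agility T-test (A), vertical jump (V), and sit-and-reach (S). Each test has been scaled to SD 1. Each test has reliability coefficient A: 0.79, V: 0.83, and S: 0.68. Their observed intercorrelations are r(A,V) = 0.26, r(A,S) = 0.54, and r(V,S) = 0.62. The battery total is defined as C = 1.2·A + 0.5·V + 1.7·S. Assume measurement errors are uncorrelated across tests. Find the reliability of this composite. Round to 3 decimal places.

0.844

Var(C) = 1.2² + 0.5² + 1.7² + 2·[0.6·0.26 + 2.04·0.54 + 0.85·0.62] = 4.58 + 3.5692 = 8.1492.
Because errors are independent across components, Cov(Tᵢ,Tⱼ) = Cov(Xᵢ,Xⱼ); the off-diagonal part of the true-score variance is the same as above.
True-score variance = [1.2²·0.79 + 0.5²·0.83 + 1.7²·0.68] + 3.5692 = 3.3103 + 3.5692 = 6.8795.
Reliability = 6.8795 / 8.1492 = 0.844.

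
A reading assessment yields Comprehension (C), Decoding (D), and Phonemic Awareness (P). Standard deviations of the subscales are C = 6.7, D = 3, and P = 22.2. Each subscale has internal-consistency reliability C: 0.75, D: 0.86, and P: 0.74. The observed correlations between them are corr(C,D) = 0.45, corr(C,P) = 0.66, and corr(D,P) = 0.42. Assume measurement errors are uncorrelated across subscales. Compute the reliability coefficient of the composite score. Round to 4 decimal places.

Var(C+D+P) = 6.7² + 3² + 22.2² + 2·[6.7·3·0.45 + 6.7·22.2·0.66 + 3·22.2·0.42] = 546.73 + 270.371 = 817.101.
Because errors are independent across components, Cov(Tᵢ,Tⱼ) = Cov(Xᵢ,Xⱼ); the off-diagonal part of the true-score variance is the same as above.
True-score variance = [6.7²·0.75 + 3²·0.86 + 22.2²·0.74] + 270.371 = 406.109 + 270.371 = 676.48.
Reliability = 676.48 / 817.101 = 0.8279.

0.8279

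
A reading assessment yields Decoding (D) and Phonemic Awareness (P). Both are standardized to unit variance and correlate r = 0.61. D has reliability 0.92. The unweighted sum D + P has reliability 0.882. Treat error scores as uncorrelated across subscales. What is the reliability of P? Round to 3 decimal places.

Var(D+P) = 2 + 2·0.61 = 3.220.
True-score variance = ρ_D + ρ_P + 2·0.61, so 0.882 = (0.92 + ρ_P + 1.22) / 3.220.
ρ_P = 0.882·3.220 − 0.92 − 1.22 = 0.700.

0.700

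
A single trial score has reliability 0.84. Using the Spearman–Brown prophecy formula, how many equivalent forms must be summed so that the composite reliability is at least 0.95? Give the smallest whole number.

k ≥ ρ*(1−ρ₁)/(ρ₁(1−ρ*)) = 0.95·0.16 / (0.84·0.05) = 3.619.
Smallest integer k = 4.

4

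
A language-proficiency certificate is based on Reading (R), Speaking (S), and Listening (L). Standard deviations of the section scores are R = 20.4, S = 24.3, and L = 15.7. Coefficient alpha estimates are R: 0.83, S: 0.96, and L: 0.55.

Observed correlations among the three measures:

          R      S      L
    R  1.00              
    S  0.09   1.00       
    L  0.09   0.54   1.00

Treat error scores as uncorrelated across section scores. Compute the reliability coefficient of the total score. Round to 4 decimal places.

0.8867

Var(R+S+L) = 20.4² + 24.3² + 15.7² + 2·[20.4·24.3·0.09 + 20.4·15.7·0.09 + 24.3·15.7·0.54] = 1253.14 + 558.911 = 1812.05.
Because errors are independent across components, Cov(Tᵢ,Tⱼ) = Cov(Xᵢ,Xⱼ); the off-diagonal part of the true-score variance is the same as above.
True-score variance = [20.4²·0.83 + 24.3²·0.96 + 15.7²·0.55] + 558.911 = 1047.85 + 558.911 = 1606.76.
Reliability = 1606.76 / 1812.05 = 0.8867.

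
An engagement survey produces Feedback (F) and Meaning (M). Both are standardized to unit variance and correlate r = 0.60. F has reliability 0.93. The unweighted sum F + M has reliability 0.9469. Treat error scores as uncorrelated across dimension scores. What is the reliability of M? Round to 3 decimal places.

Var(F+M) = 2 + 2·0.60 = 3.200.
True-score variance = ρ_F + ρ_M + 2·0.60, so 0.9469 = (0.93 + ρ_M + 1.20) / 3.200.
ρ_M = 0.9469·3.200 − 0.93 − 1.20 = 0.900.

0.900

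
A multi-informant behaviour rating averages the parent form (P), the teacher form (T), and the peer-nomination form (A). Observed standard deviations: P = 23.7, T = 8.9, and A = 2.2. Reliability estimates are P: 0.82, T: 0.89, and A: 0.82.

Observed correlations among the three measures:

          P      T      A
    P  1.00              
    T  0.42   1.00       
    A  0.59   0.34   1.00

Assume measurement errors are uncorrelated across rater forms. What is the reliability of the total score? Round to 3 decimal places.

0.877

Var(P+T+A) = 23.7² + 8.9² + 2.2² + 2·[23.7·8.9·0.42 + 23.7·2.2·0.59 + 8.9·2.2·0.34] = 645.74 + 252.021 = 897.761.
Because errors are independent across components, Cov(Tᵢ,Tⱼ) = Cov(Xᵢ,Xⱼ); the off-diagonal part of the true-score variance is the same as above.
True-score variance = [23.7²·0.82 + 8.9²·0.89 + 2.2²·0.82] + 252.021 = 535.051 + 252.021 = 787.072.
Reliability = 787.072 / 897.761 = 0.877.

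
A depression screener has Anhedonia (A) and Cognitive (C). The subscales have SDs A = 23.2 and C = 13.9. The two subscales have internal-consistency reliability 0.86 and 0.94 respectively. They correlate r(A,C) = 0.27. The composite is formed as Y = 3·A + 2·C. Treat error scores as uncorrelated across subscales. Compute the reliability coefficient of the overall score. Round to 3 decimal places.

Var(Y) = 3²·23.2² + 2²·13.9² + 2·[6·23.2·13.9·0.27] = 5617 + 1044.84 = 6661.84.
Under uncorrelated errors the observed covariances equal the true-score covariances, so only the own-variance terms attenuate.
True-score variance = [3²·23.2²·0.86 + 2²·13.9²·0.94] + 1044.84 = 4892.45 + 1044.84 = 5937.28.
Reliability = 5937.28 / 6661.84 = 0.891.

0.891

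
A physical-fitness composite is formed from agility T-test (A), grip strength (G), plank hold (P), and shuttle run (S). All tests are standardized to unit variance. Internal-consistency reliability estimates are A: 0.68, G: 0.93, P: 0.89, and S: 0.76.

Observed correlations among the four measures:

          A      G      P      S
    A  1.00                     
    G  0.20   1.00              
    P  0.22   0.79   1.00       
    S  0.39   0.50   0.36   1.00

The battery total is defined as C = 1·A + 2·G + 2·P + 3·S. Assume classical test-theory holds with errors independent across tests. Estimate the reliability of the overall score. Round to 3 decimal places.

Var(C) = 1 + 2² + 2² + 3² + 2·[2·0.20 + 2·0.22 + 3·0.39 + 4·0.79 + 6·0.50 + 6·0.36] = 18 + 20.66 = 38.66.
With uncorrelated errors the cross-covariances are all true-score covariance, so they carry over unchanged; only the diagonal terms shrink to ρᵢσᵢ².
True-score variance = [0.68 + 2²·0.93 + 2²·0.89 + 3²·0.76] + 20.66 = 14.8 + 20.66 = 35.46.
Reliability = 35.46 / 38.66 = 0.917.

0.917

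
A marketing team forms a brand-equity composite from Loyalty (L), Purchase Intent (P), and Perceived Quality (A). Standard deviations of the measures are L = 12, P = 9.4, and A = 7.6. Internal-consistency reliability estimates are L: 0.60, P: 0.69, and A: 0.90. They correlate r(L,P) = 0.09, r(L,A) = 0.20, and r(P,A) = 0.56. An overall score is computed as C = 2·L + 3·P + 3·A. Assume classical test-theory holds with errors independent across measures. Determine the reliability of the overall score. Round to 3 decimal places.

0.821

Var(C) = 2²·12² + 3²·9.4² + 3²·7.6² + 2·[6·12·9.4·0.09 + 6·12·7.6·0.20 + 9·9.4·7.6·0.56] = 1891.08 + 1060.82 = 2951.9.
Under uncorrelated errors the observed covariances equal the true-score covariances, so only the own-variance terms attenuate.
True-score variance = [2²·12²·0.60 + 3²·9.4²·0.69 + 3²·7.6²·0.90] + 1060.82 = 1362.17 + 1060.82 = 2422.99.
Reliability = 2422.99 / 2951.9 = 0.821.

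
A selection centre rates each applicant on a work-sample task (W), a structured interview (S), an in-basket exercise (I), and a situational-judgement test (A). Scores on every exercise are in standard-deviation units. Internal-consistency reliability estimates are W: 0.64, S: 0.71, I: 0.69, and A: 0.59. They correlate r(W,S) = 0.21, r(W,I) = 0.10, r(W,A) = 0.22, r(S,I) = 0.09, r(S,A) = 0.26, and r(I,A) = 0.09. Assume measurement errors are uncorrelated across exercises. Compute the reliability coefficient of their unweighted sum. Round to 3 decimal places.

Var(W+S+I+A) = 4 + 2·[0.21 + 0.10 + 0.22 + 0.09 + 0.26 + 0.09] = 4 + 1.94 = 5.94.
Because errors are independent across components, Cov(Tᵢ,Tⱼ) = Cov(Xᵢ,Xⱼ); the off-diagonal part of the true-score variance is the same as above.
True-score variance = [0.64 + 0.71 + 0.69 + 0.59] + 1.94 = 2.63 + 1.94 = 4.57.
Reliability = 4.57 / 5.94 = 0.769.

0.769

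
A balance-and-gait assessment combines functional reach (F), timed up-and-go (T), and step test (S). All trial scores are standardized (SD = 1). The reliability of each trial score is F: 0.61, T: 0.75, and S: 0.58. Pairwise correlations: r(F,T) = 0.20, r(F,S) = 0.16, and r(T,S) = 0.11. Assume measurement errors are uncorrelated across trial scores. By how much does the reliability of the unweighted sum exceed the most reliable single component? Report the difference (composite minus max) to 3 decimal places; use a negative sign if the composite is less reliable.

Var(sum) = 3 + 0.94 = 3.94; true-score variance = 1.94 + 0.94 = 2.88; composite reliability = 0.7310.
Max component reliability = 0.7500.
Difference = 0.7310 − 0.7500 = -0.019.

-0.019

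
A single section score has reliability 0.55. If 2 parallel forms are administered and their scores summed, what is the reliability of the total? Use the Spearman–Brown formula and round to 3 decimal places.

0.710

ρ_k = kρ / (1 + (k−1)ρ) = 2·0.55 / (1 + 1·0.55) = 1.100 / 1.550 = 0.710.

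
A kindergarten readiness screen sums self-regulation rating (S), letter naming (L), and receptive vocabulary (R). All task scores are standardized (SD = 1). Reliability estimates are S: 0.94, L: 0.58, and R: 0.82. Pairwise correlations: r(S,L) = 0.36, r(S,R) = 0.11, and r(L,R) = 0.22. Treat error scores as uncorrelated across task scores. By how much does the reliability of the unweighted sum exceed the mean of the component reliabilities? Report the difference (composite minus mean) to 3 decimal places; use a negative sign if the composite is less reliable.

0.069

Var(sum) = 3 + 1.38 = 4.38; true-score variance = 2.34 + 1.38 = 3.72; composite reliability = 0.8493.
Mean component reliability = 0.7800.
Difference = 0.8493 − 0.7800 = 0.069.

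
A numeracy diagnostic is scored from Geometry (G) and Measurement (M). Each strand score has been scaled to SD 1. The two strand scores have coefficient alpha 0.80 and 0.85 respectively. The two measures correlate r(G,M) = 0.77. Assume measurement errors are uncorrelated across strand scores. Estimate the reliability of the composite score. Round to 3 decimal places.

0.901

Var(G+M) = 2 + 2·[0.77] = 2 + 1.54 = 3.54.
Under uncorrelated errors the observed covariances equal the true-score covariances, so only the own-variance terms attenuate.
True-score variance = [0.80 + 0.85] + 1.54 = 1.65 + 1.54 = 3.19.
Reliability = 3.19 / 3.54 = 0.901.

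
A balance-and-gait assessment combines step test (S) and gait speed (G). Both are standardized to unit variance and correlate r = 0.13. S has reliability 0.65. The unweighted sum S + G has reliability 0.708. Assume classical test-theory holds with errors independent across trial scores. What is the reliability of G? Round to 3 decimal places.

0.690

Var(S+G) = 2 + 2·0.13 = 2.260.
True-score variance = ρ_S + ρ_G + 2·0.13, so 0.708 = (0.65 + ρ_G + 0.26) / 2.260.
ρ_G = 0.708·2.260 − 0.65 − 0.26 = 0.690.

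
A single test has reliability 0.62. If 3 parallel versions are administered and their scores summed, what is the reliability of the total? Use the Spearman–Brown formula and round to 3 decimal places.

0.830

ρ_k = kρ / (1 + (k−1)ρ) = 3·0.62 / (1 + 2·0.62) = 1.860 / 2.240 = 0.830.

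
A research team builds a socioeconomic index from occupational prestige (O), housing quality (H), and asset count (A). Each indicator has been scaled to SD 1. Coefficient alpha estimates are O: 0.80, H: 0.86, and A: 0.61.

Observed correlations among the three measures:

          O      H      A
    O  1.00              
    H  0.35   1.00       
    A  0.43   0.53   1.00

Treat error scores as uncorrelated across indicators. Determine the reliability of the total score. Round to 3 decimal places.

Var(O+H+A) = 3 + 2·[0.35 + 0.43 + 0.53] = 3 + 2.62 = 5.62.
With uncorrelated errors the cross-covariances are all true-score covariance, so they carry over unchanged; only the diagonal terms shrink to ρᵢσᵢ².
True-score variance = [0.80 + 0.86 + 0.61] + 2.62 = 2.27 + 2.62 = 4.89.
Reliability = 4.89 / 5.62 = 0.870.

0.870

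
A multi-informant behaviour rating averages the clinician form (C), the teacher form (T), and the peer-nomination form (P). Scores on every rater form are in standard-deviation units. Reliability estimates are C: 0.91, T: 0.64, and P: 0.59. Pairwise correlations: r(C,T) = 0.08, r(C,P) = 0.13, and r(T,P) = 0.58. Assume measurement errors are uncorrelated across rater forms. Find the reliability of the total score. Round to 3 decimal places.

0.812

Var(C+T+P) = 3 + 2·[0.08 + 0.13 + 0.58] = 3 + 1.58 = 4.58.
Under uncorrelated errors the observed covariances equal the true-score covariances, so only the own-variance terms attenuate.
True-score variance = [0.91 + 0.64 + 0.59] + 1.58 = 2.14 + 1.58 = 3.72.
Reliability = 3.72 / 4.58 = 0.812.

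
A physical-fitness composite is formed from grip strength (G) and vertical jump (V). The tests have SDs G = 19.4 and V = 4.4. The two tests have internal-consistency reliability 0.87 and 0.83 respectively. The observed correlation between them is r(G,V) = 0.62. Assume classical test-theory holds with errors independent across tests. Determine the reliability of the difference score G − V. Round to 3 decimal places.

Var(G−V) = 19.4² + 4.4² − 2·19.4·4.4·0.62 = 395.72 − 105.846 = 289.874.
Because errors are independent across components, Cov(Tᵢ,Tⱼ) = Cov(Xᵢ,Xⱼ); the off-diagonal part of the true-score variance is the same as above.
True-score variance = [19.4²·0.87 + 4.4²·0.83] − 105.846 = 343.502 − 105.846 = 237.656.
Reliability = 237.656 / 289.874 = 0.820.

0.820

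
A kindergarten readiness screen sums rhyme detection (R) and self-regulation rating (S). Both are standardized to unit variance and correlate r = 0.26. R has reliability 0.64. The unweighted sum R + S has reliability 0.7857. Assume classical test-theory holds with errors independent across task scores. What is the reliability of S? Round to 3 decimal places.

Var(R+S) = 2 + 2·0.26 = 2.520.
True-score variance = ρ_R + ρ_S + 2·0.26, so 0.7857 = (0.64 + ρ_S + 0.52) / 2.520.
ρ_S = 0.7857·2.520 − 0.64 − 0.52 = 0.820.

0.820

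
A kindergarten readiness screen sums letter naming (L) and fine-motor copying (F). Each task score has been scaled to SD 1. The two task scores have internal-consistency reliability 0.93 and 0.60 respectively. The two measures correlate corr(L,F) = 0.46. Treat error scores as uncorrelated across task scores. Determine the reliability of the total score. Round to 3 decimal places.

Var(L+F) = 2 + 2·[0.46] = 2 + 0.92 = 2.92.
Because errors are independent across components, Cov(Tᵢ,Tⱼ) = Cov(Xᵢ,Xⱼ); the off-diagonal part of the true-score variance is the same as above.
True-score variance = [0.93 + 0.60] + 0.92 = 1.53 + 0.92 = 2.45.
Reliability = 2.45 / 2.92 = 0.839.

0.839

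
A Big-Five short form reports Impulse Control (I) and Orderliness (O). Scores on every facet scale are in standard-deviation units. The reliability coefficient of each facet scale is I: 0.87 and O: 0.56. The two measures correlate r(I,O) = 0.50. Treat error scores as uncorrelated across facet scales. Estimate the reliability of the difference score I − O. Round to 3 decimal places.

Var(I−O) = 1 + 1 − 2·0.50 = 2 − 1 = 1.
Under uncorrelated errors the observed covariances equal the true-score covariances, so only the own-variance terms attenuate.
True-score variance = [0.87 + 0.56] − 1 = 1.43 − 1 = 0.43.
Reliability = 0.43 / 1 = 0.430.

0.430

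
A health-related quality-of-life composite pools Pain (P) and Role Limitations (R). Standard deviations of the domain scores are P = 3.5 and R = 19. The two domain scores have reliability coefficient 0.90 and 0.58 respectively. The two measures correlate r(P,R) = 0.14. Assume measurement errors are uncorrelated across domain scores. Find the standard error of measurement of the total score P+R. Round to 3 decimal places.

12.363

Var(total) = 373.25 + 18.62 = 391.87.
True-score variance = 220.405 + 18.62 = 239.025, so reliability = 0.6100.
Error variance = 391.87 − 239.025 = 152.845; SEM = √152.845 = 12.363.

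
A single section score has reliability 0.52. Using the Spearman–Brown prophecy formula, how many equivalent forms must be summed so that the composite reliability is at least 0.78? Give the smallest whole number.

k ≥ ρ*(1−ρ₁)/(ρ₁(1−ρ*)) = 0.78·0.48 / (0.52·0.22) = 3.273.
Smallest integer k = 4.

4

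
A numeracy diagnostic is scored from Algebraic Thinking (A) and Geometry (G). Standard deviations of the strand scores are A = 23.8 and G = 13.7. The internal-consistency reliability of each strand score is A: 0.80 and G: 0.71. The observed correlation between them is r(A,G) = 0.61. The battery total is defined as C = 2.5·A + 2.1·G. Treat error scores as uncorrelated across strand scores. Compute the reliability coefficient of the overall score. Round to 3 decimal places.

Var(C) = 2.5²·23.8² + 2.1²·13.7² + 2·[5.25·23.8·13.7·0.61] = 4367.96 + 2088.41 = 6456.38.
Under uncorrelated errors the observed covariances equal the true-score covariances, so only the own-variance terms attenuate.
True-score variance = [2.5²·23.8²·0.80 + 2.1²·13.7²·0.71] + 2088.41 = 3419.88 + 2088.41 = 5508.29.
Reliability = 5508.29 / 6456.38 = 0.853.

0.853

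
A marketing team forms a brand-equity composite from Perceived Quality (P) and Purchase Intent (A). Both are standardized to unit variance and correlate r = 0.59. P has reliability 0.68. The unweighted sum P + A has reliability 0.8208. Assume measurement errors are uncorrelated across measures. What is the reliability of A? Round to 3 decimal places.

Var(P+A) = 2 + 2·0.59 = 3.180.
True-score variance = ρ_P + ρ_A + 2·0.59, so 0.8208 = (0.68 + ρ_A + 1.18) / 3.180.
ρ_A = 0.8208·3.180 − 0.68 − 1.18 = 0.750.

0.750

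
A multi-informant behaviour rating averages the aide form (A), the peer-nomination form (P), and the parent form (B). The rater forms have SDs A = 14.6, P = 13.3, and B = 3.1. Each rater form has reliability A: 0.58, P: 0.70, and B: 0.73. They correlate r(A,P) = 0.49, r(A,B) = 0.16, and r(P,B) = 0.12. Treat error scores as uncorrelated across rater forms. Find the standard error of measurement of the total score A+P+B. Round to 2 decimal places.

Var(total) = 399.66 + 214.675 = 614.335.
True-score variance = 254.471 + 214.675 = 469.146, so reliability = 0.7637.
Error variance = 614.335 − 469.146 = 145.189; SEM = √145.189 = 12.05.

12.05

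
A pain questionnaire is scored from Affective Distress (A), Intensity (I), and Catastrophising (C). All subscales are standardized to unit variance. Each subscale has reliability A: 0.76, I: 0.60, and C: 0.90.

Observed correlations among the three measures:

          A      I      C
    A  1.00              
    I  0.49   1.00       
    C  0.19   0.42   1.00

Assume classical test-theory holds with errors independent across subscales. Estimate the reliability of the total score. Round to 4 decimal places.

Var(A+I+C) = 3 + 2·[0.49 + 0.19 + 0.42] = 3 + 2.2 = 5.2.
With uncorrelated errors the cross-covariances are all true-score covariance, so they carry over unchanged; only the diagonal terms shrink to ρᵢσᵢ².
True-score variance = [0.76 + 0.60 + 0.90] + 2.2 = 2.26 + 2.2 = 4.46.
Reliability = 4.46 / 5.2 = 0.8577.

0.8577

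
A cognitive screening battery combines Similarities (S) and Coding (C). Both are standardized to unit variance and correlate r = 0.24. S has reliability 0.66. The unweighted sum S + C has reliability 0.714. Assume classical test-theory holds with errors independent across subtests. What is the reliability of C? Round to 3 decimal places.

0.631

Var(S+C) = 2 + 2·0.24 = 2.480.
True-score variance = ρ_S + ρ_C + 2·0.24, so 0.714 = (0.66 + ρ_C + 0.48) / 2.480.
ρ_C = 0.714·2.480 − 0.66 − 0.48 = 0.631.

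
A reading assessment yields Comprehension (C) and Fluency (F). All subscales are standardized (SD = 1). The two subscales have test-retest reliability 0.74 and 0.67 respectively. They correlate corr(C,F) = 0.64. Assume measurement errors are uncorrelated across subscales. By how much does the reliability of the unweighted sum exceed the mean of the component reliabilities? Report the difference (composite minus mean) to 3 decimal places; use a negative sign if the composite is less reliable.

0.115

Var(sum) = 2 + 1.28 = 3.28; true-score variance = 1.41 + 1.28 = 2.69; composite reliability = 0.8201.
Mean component reliability = 0.7050.
Difference = 0.8201 − 0.7050 = 0.115.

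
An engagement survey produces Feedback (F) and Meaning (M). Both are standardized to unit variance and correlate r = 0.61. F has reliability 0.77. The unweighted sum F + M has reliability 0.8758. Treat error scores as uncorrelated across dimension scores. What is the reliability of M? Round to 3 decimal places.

0.830

Var(F+M) = 2 + 2·0.61 = 3.220.
True-score variance = ρ_F + ρ_M + 2·0.61, so 0.8758 = (0.77 + ρ_M + 1.22) / 3.220.
ρ_M = 0.8758·3.220 − 0.77 − 1.22 = 0.830.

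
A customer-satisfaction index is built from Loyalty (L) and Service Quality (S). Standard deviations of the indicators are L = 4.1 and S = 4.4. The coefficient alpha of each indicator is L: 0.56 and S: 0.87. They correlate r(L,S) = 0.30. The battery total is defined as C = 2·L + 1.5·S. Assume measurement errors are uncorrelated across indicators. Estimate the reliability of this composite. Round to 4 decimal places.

0.7540

Var(C) = 2²·4.1² + 1.5²·4.4² + 2·[3·4.1·4.4·0.30] = 110.8 + 32.472 = 143.272.
Under uncorrelated errors the observed covariances equal the true-score covariances, so only the own-variance terms attenuate.
True-score variance = [2²·4.1²·0.56 + 1.5²·4.4²·0.87] + 32.472 = 75.5516 + 32.472 = 108.024.
Reliability = 108.024 / 143.272 = 0.7540.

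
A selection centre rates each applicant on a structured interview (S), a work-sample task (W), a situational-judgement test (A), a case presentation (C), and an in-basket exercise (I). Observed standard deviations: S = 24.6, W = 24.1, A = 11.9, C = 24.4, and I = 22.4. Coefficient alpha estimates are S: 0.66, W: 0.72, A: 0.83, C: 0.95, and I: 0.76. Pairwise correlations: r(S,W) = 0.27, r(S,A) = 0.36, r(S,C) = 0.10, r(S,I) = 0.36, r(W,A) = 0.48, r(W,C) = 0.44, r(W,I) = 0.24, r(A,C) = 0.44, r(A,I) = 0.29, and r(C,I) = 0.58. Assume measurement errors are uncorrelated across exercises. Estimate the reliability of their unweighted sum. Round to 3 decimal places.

0.903

Var(S+W+A+C+I) = 24.6² + 24.1² + 11.9² + 24.4² + 22.4² + 2·[24.6·24.1·0.27 + 24.6·11.9·0.36 + 24.6·24.4·0.10 + 24.6·22.4·0.36 + 24.1·11.9·0.48 + 24.1·24.4·0.44 + 24.1·22.4·0.24 + 11.9·24.4·0.44 + 11.9·22.4·0.29 + 24.4·22.4·0.58] = 2424.7 + 3143.76 = 5568.46.
Under uncorrelated errors the observed covariances equal the true-score covariances, so only the own-variance terms attenuate.
True-score variance = [24.6²·0.66 + 24.1²·0.72 + 11.9²·0.83 + 24.4²·0.95 + 22.4²·0.76] + 3143.76 = 1882.05 + 3143.76 = 5025.82.
Reliability = 5025.82 / 5568.46 = 0.903.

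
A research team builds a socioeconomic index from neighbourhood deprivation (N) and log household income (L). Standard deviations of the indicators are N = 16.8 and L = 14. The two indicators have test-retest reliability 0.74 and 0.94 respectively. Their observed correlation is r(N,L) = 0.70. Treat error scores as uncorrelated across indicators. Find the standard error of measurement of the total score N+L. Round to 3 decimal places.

9.227

Var(total) = 478.24 + 329.28 = 807.52.
True-score variance = 393.098 + 329.28 = 722.378, so reliability = 0.8946.
Error variance = 807.52 − 722.378 = 85.1424; SEM = √85.1424 = 9.227.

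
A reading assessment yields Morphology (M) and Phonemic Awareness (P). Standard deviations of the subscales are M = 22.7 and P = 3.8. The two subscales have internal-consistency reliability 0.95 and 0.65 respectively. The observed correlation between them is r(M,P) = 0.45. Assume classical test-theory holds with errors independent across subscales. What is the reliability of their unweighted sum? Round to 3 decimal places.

Var(M+P) = 22.7² + 3.8² + 2·[22.7·3.8·0.45] = 529.73 + 77.634 = 607.364.
With uncorrelated errors the cross-covariances are all true-score covariance, so they carry over unchanged; only the diagonal terms shrink to ρᵢσᵢ².
True-score variance = [22.7²·0.95 + 3.8²·0.65] + 77.634 = 498.911 + 77.634 = 576.545.
Reliability = 576.545 / 607.364 = 0.949.

0.949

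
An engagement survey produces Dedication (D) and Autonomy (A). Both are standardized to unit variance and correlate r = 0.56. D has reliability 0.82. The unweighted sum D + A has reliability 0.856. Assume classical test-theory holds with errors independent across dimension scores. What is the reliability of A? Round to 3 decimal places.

Var(D+A) = 2 + 2·0.56 = 3.120.
True-score variance = ρ_D + ρ_A + 2·0.56, so 0.856 = (0.82 + ρ_A + 1.12) / 3.120.
ρ_A = 0.856·3.120 − 0.82 − 1.12 = 0.731.

0.731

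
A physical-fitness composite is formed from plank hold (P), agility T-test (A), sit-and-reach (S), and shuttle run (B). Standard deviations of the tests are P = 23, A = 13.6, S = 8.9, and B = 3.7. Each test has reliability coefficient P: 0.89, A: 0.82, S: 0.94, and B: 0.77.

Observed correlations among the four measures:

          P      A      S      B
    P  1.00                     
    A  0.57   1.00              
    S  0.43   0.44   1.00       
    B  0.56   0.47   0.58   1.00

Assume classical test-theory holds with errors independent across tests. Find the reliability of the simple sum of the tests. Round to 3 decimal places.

0.939

Var(P+A+S+B) = 23² + 13.6² + 8.9² + 3.7² + 2·[23·13.6·0.57 + 23·8.9·0.43 + 23·3.7·0.56 + 13.6·8.9·0.44 + 13.6·3.7·0.47 + 8.9·3.7·0.58] = 806.86 + 819.961 = 1626.82.
With uncorrelated errors the cross-covariances are all true-score covariance, so they carry over unchanged; only the diagonal terms shrink to ρᵢσᵢ².
True-score variance = [23²·0.89 + 13.6²·0.82 + 8.9²·0.94 + 3.7²·0.77] + 819.961 = 707.476 + 819.961 = 1527.44.
Reliability = 1527.44 / 1626.82 = 0.939.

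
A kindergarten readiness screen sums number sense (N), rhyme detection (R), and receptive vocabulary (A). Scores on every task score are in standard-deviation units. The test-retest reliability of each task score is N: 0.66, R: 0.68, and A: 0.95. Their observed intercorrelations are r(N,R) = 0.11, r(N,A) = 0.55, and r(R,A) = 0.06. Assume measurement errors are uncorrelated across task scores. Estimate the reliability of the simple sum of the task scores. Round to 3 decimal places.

0.840

Var(N+R+A) = 3 + 2·[0.11 + 0.55 + 0.06] = 3 + 1.44 = 4.44.
With uncorrelated errors the cross-covariances are all true-score covariance, so they carry over unchanged; only the diagonal terms shrink to ρᵢσᵢ².
True-score variance = [0.66 + 0.68 + 0.95] + 1.44 = 2.29 + 1.44 = 3.73.
Reliability = 3.73 / 4.44 = 0.840.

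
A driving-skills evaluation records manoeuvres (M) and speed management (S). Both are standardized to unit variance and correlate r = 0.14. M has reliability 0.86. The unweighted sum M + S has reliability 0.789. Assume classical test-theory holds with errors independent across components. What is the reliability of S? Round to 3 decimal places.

Var(M+S) = 2 + 2·0.14 = 2.280.
True-score variance = ρ_M + ρ_S + 2·0.14, so 0.789 = (0.86 + ρ_S + 0.28) / 2.280.
ρ_S = 0.789·2.280 − 0.86 − 0.28 = 0.659.

0.659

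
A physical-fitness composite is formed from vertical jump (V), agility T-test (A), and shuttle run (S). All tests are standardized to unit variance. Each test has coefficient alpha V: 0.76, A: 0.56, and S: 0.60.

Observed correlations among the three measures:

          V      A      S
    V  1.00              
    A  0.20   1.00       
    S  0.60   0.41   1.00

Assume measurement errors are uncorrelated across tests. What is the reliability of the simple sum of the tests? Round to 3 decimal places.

0.801

Var(V+A+S) = 3 + 2·[0.20 + 0.60 + 0.41] = 3 + 2.42 = 5.42.
Under uncorrelated errors the observed covariances equal the true-score covariances, so only the own-variance terms attenuate.
True-score variance = [0.76 + 0.56 + 0.60] + 2.42 = 1.92 + 2.42 = 4.34.
Reliability = 4.34 / 5.42 = 0.801.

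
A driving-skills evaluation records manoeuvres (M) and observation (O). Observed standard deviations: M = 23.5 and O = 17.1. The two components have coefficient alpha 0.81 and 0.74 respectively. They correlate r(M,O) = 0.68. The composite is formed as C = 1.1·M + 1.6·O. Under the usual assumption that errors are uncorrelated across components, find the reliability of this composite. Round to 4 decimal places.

0.8648

Var(C) = 1.1²·23.5² + 1.6²·17.1² + 2·[1.76·23.5·17.1·0.68] = 1416.79 + 961.868 = 2378.66.
With uncorrelated errors the cross-covariances are all true-score covariance, so they carry over unchanged; only the diagonal terms shrink to ρᵢσᵢ².
True-score variance = [1.1²·23.5²·0.81 + 1.6²·17.1²·0.74] + 961.868 = 1095.2 + 961.868 = 2057.07.
Reliability = 2057.07 / 2378.66 = 0.8648.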